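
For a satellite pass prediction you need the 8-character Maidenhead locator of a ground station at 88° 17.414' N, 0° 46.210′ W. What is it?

IR98og79

Shift to the Maidenhead origin (180°W, 90°S): lon 179.22983, lat 178.29023.
Field: 179.22983/20 → 8 → I, 178.29023/10 → 17 → R; chars IR.
Square: 19.22983/2 → 9, 8.29023/1 → 8; chars 98.
Subsquare: 1.22983/0.0833333 → 14 → o, 0.29023/0.0416667 → 6 → g; chars og.
Extended square: 0.06317/0.00833333 → 7, 0.04023/0.00416667 → 9; chars 79.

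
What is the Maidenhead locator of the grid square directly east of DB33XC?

DB43ac

Longitude subsquare x = 23; +1 → 24, wraps to 0 = a, carry into square.
Longitude square 3; +1 → 4.
The latitude characters are unchanged.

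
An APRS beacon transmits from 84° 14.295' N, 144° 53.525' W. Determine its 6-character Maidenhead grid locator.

Shift to the Maidenhead origin (180°W, 90°S): lon 35.1079, lat 174.2382.
Field: lon ⌊35.1079/20⌋ = 1 → B; lat ⌊174.2382/10⌋ = 17 → R.
Square: lon ⌊15.1079/2⌋ = 7; lat ⌊4.2382/1⌋ = 4.
Subsquare: lon ⌊1.1079/0.0833333⌋ = 13 → n; lat ⌊0.2382/0.0416667⌋ = 5 → f.

BR74nf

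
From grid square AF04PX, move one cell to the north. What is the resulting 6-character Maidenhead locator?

AF05pa

Latitude subsquare x = 23; +1 → 24, wraps to 0 = a, carry into square.
Latitude square 4; +1 → 5.
The longitude characters are unchanged.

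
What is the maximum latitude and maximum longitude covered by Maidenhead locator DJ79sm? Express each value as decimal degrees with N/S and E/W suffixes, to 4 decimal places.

9.5417° N, 104.4167° W

Field D=3, J=9: +3·20° lon, +9·10° lat → SW at lon -120°, lat 0°.
Square 7, 9: +7·2° lon, +9·1° lat → SW at lon -106°, lat 9°.
Subsquare s=18, m=12: +18·0.0833333° lon, +12·0.0416667° lat → SW at lon -104.5°, lat 9.5°.
Cell spans 0.0833333° lon × 0.0416667° lat. NE corner is SW corner plus one full cell.
latitude 9.5417° N, longitude 104.4167° W.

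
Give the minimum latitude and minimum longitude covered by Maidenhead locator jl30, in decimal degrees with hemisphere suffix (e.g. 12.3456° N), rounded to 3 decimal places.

20.000° N, 6.000° E

Field J=9, L=11: +9·20° lon, +11·10° lat → SW at lon 0°, lat 20°.
Square 3, 0: +3·2° lon, +0·1° lat → SW at lon 6°, lat 20°.
latitude 20.000° N, longitude 6.000° E.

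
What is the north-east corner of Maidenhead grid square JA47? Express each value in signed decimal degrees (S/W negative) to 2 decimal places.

-82.00, 10.00

Field J=9, A=0: +9·20° lon, +0·10° lat → SW at lon 0°, lat -90°.
Square 4, 7: +4·2° lon, +7·1° lat → SW at lon 8°, lat -83°.
Cell spans 2° lon × 1° lat. NE corner is SW corner plus one full cell.
latitude -82.00, longitude 10.00.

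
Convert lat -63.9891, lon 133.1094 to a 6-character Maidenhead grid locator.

PC66na

Offset from 180°W / 90°S: lon 313.1094°, lat 26.0109°.
Field (20°×10°, letters A–R): lon ⌊313.1094/20⌋ = 15 → P; lat ⌊26.0109/10⌋ = 2 → C.
Square (2°×1°, digits 0–9): lon ⌊13.1094/2⌋ = 6; lat ⌊6.0109/1⌋ = 6.
Subsquare (5′×2.5′, letters a–x): lon ⌊1.1094/0.0833333⌋ = 13 → n; lat ⌊0.0109/0.0416667⌋ = 0 → a.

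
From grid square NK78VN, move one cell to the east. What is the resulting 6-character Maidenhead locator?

NK78wn

Longitude subsquare v = 21; +1 → 22 = w.
The latitude characters are unchanged.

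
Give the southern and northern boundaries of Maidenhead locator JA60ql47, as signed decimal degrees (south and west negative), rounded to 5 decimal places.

-89.51250, -89.50833

Field J=9, A=0: +9·20° lon, +0·10° lat → SW at lon 0°, lat -90°.
Square 6, 0: +6·2° lon, +0·1° lat → SW at lon 12°, lat -90°.
Subsquare q=16, l=11: +16·0.0833333° lon, +11·0.0416667° lat → SW at lon 13.3333°, lat -89.5417°.
Extended square 4, 7: +4·0.00833333° lon, +7·0.00416667° lat → SW at lon 13.3667°, lat -89.5125°.
Cell spans 0.00833333° lon × 0.00416667° lat.
south -89.51250, north -89.50833.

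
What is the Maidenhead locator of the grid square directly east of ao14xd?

AO24ad

Longitude subsquare x = 23; +1 → 24, wraps to 0 = a, carry into square.
Longitude square 1; +1 → 2.
The latitude characters are unchanged.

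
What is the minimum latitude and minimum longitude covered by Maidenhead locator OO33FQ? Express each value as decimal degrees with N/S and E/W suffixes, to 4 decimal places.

53.6667° N, 106.4167° E

Field O=14, O=14: +14·20° lon, +14·10° lat → SW at lon 100°, lat 50°.
Square 3, 3: +3·2° lon, +3·1° lat → SW at lon 106°, lat 53°.
Subsquare f=5, q=16: +5·0.0833333° lon, +16·0.0416667° lat → SW at lon 106.417°, lat 53.6667°.
latitude 53.6667° N, longitude 106.4167° E.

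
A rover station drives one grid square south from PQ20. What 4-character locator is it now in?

PP29

Latitude square 0; −1 → -1, wraps to 9, carry into field.
Latitude field Q = 16; −1 → 15 = P.
The longitude characters are unchanged.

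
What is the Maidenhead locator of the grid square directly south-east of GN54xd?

GN64ac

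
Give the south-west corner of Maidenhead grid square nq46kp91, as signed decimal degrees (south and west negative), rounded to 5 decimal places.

Field N=13, Q=16: +13·20° lon, +16·10° lat → SW at lon 80°, lat 70°.
Square 4, 6: +4·2° lon, +6·1° lat → SW at lon 88°, lat 76°.
Subsquare k=10, p=15: +10·0.0833333° lon, +15·0.0416667° lat → SW at lon 88.8333°, lat 76.625°.
Extended square 9, 1: +9·0.00833333° lon, +1·0.00416667° lat → SW at lon 88.9083°, lat 76.6292°.
latitude 76.62917, longitude 88.90833.

76.62917, 88.90833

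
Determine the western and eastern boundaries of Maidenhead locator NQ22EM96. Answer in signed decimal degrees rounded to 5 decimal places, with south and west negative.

Field N=13, Q=16: +13·20° lon, +16·10° lat → SW at lon 80°, lat 70°.
Square 2, 2: +2·2° lon, +2·1° lat → SW at lon 84°, lat 72°.
Subsquare e=4, m=12: +4·0.0833333° lon, +12·0.0416667° lat → SW at lon 84.3333°, lat 72.5°.
Extended square 9, 6: +9·0.00833333° lon, +6·0.00416667° lat → SW at lon 84.4083°, lat 72.525°.
Cell spans 0.00833333° lon × 0.00416667° lat.
west 84.40833, east 84.41667.

84.40833, 84.41667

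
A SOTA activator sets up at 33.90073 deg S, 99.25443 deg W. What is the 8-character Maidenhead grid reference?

EF06ic93

Offset from 180°W / 90°S: lon 80.74557°, lat 56.09927°.
Field: 80.74557/20 → 4 → E, 56.09927/10 → 5 → F; chars EF.
Square: 0.74557/2 → 0, 6.09927/1 → 6; chars 06.
Subsquare: 0.74557/0.0833333 → 8 → i, 0.09927/0.0416667 → 2 → c; chars ic.
Extended square: 0.07890/0.00833333 → 9, 0.01594/0.00416667 → 3; chars 93.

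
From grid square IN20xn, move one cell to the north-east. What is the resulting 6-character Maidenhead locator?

IN30ao

Longitude subsquare x = 23; +1 → 24, wraps to 0 = a, carry into square.
Longitude square 2; +1 → 3.
Latitude subsquare n = 13; +1 → 14 = o.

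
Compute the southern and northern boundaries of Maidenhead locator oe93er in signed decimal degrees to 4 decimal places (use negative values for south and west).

-46.2917, -46.2500

Field O=14, E=4: +14·20° lon, +4·10° lat → SW at lon 100°, lat -50°.
Square 9, 3: +9·2° lon, +3·1° lat → SW at lon 118°, lat -47°.
Subsquare e=4, r=17: +4·0.0833333° lon, +17·0.0416667° lat → SW at lon 118.333°, lat -46.2917°.
Cell spans 0.0833333° lon × 0.0416667° lat.
south -46.2917, north -46.2500.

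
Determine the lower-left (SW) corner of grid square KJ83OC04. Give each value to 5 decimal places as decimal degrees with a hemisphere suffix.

3.10000° N, 37.16667° E

Field K=10, J=9: +10·20° lon, +9·10° lat → SW at lon 20°, lat 0°.
Square 8, 3: +8·2° lon, +3·1° lat → SW at lon 36°, lat 3°.
Subsquare o=14, c=2: +14·0.0833333° lon, +2·0.0416667° lat → SW at lon 37.1667°, lat 3.08333°.
Extended square 0, 4: +0·0.00833333° lon, +4·0.00416667° lat → SW at lon 37.1667°, lat 3.1°.
latitude 3.10000° N, longitude 37.16667° E.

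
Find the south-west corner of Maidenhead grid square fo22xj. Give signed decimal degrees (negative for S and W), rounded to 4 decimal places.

Field F=5, O=14: +5·20° lon, +14·10° lat → SW at lon -80°, lat 50°.
Square 2, 2: +2·2° lon, +2·1° lat → SW at lon -76°, lat 52°.
Subsquare x=23, j=9: +23·0.0833333° lon, +9·0.0416667° lat → SW at lon -74.0833°, lat 52.375°.
latitude 52.3750, longitude -74.0833.

52.3750, -74.0833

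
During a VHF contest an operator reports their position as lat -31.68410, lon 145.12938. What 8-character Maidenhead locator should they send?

QF28nh55

Offset from 180°W / 90°S: lon 325.12938°, lat 58.31590°.
Field (20°×10°, letters A–R): lon ⌊325.12938/20⌋ = 16 → Q; lat ⌊58.31590/10⌋ = 5 → F.
Square (2°×1°, digits 0–9): lon ⌊5.12938/2⌋ = 2; lat ⌊8.31590/1⌋ = 8.
Subsquare (5′×2.5′, letters a–x): lon ⌊1.12938/0.0833333⌋ = 13 → n; lat ⌊0.31590/0.0416667⌋ = 7 → h.
Extended square (30″×15″, digits 0–9): lon ⌊0.04605/0.00833333⌋ = 5; lat ⌊0.02423/0.00416667⌋ = 5.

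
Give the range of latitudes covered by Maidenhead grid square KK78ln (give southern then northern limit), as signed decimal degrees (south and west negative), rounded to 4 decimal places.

18.5417, 18.5833

Field K=10, K=10: +10·20° lon, +10·10° lat → SW at lon 20°, lat 10°.
Square 7, 8: +7·2° lon, +8·1° lat → SW at lon 34°, lat 18°.
Subsquare l=11, n=13: +11·0.0833333° lon, +13·0.0416667° lat → SW at lon 34.9167°, lat 18.5417°.
Cell spans 0.0833333° lon × 0.0416667° lat.
south 18.5417, north 18.5833.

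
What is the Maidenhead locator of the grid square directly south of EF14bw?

EF14bv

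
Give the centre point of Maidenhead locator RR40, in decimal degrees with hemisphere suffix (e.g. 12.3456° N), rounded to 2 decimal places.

Field R=17, R=17: +17·20° lon, +17·10° lat → SW at lon 160°, lat 80°.
Square 4, 0: +4·2° lon, +0·1° lat → SW at lon 168°, lat 80°.
Cell spans 2° lon × 1° lat. Centre is SW corner plus half of each.
latitude 80.50° N, longitude 169.00° E.

80.50° N, 169.00° E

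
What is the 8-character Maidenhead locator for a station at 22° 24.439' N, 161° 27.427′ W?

AL92gj57

Shift to the Maidenhead origin (180°W, 90°S): lon 18.54288, lat 112.40732.
Field (20°×10°, letters A–R): 18.54288/20 → 0 → A, 112.40732/10 → 11 → L; chars AL.
Square (2°×1°, digits 0–9): 18.54288/2 → 9, 2.40732/1 → 2; chars 92.
Subsquare (5′×2.5′, letters a–x): 0.54288/0.0833333 → 6 → g, 0.40732/0.0416667 → 9 → j; chars gj.
Extended square (30″×15″, digits 0–9): 0.04288/0.00833333 → 5, 0.03232/0.00416667 → 7; chars 57.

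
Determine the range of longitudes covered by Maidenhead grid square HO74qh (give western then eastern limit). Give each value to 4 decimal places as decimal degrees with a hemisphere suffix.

Field H=7, O=14: +7·20° lon, +14·10° lat → SW at lon -40°, lat 50°.
Square 7, 4: +7·2° lon, +4·1° lat → SW at lon -26°, lat 54°.
Subsquare q=16, h=7: +16·0.0833333° lon, +7·0.0416667° lat → SW at lon -24.6667°, lat 54.2917°.
Cell spans 0.0833333° lon × 0.0416667° lat.
west 24.6667° W, east 24.5833° W.

24.6667° W, 24.5833° W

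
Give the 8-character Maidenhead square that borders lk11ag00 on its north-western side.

LK01xg91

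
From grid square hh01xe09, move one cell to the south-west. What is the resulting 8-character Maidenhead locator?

HH01we98

Longitude extended square 0; −1 → -1, wraps to 9, carry into subsquare.
Longitude subsquare x = 23; −1 → 22 = w.
Latitude extended square 9; −1 → 8.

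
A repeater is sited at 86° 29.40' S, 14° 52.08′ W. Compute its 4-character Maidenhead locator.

IA23

Shift to the Maidenhead origin (180°W, 90°S): lon 165.13, lat 3.51.
Field: 165.13/20 → 8 → I, 3.51/10 → 0 → A; chars IA.
Square: 5.13/2 → 2, 3.51/1 → 3; chars 23.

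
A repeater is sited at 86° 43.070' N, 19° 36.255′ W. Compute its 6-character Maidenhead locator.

Offset from 180°W / 90°S: lon 160.3957°, lat 176.7178°.
Field: 160.3957/20 → 8 → I, 176.7178/10 → 17 → R; chars IR.
Square: 0.3957/2 → 0, 6.7178/1 → 6; chars 06.
Subsquare: 0.3957/0.0833333 → 4 → e, 0.7178/0.0416667 → 17 → r; chars er.

IR06er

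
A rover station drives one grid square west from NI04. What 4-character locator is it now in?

Longitude square 0; −1 → -1, wraps to 9, carry into field.
Longitude field N = 13; −1 → 12 = M.
The latitude characters are unchanged.

MI94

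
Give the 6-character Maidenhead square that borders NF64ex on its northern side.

Latitude subsquare x = 23; +1 → 24, wraps to 0 = a, carry into square.
Latitude square 4; +1 → 5.
The longitude characters are unchanged.

NF65ea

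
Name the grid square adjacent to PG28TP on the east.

PG28up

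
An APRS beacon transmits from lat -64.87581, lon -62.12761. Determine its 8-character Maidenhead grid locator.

FC85wc49

Add 180° to longitude and 90° to latitude: 117.87239, 25.12419.
Field: 117.87239/20 → 5 → F, 25.12419/10 → 2 → C; chars FC.
Square: 17.87239/2 → 8, 5.12419/1 → 5; chars 85.
Subsquare: 1.87239/0.0833333 → 22 → w, 0.12419/0.0416667 → 2 → c; chars wc.
Extended square: 0.03906/0.00833333 → 4, 0.04086/0.00416667 → 9; chars 49.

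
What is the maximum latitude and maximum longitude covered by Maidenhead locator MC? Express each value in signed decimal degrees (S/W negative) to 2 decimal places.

-60.00, 80.00

Field M=12, C=2: +12·20° lon, +2·10° lat → SW at lon 60°, lat -70°.
Cell spans 20° lon × 10° lat. NE corner is SW corner plus one full cell.
latitude -60.00, longitude 80.00.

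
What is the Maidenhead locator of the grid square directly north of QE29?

Latitude square 9; +1 → 10, wraps to 0, carry into field.
Latitude field E = 4; +1 → 5 = F.
The longitude characters are unchanged.

QF20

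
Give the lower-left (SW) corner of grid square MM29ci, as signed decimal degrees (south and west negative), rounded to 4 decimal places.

Field M=12, M=12: +12·20° lon, +12·10° lat → SW at lon 60°, lat 30°.
Square 2, 9: +2·2° lon, +9·1° lat → SW at lon 64°, lat 39°.
Subsquare c=2, i=8: +2·0.0833333° lon, +8·0.0416667° lat → SW at lon 64.1667°, lat 39.3333°.
latitude 39.3333, longitude 64.1667.

39.3333, 64.1667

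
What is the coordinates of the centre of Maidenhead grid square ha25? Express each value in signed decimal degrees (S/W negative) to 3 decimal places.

-84.500, -35.000

Field H=7, A=0: +7·20° lon, +0·10° lat → SW at lon -40°, lat -90°.
Square 2, 5: +2·2° lon, +5·1° lat → SW at lon -36°, lat -85°.
Cell spans 2° lon × 1° lat. Centre is SW corner plus half of each.
latitude -84.500, longitude -35.000.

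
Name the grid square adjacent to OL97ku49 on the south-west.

OL97ku38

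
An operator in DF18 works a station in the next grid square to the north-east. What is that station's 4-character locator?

Longitude square 1; +1 → 2.
Latitude square 8; +1 → 9.

DF29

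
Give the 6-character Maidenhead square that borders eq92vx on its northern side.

Latitude subsquare x = 23; +1 → 24, wraps to 0 = a, carry into square.
Latitude square 2; +1 → 3.
The longitude characters are unchanged.

EQ93va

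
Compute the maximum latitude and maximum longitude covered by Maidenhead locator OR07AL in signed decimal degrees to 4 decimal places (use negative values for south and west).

87.5000, 100.0833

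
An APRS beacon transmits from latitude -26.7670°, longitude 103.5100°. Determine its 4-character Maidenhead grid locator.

Shift to the Maidenhead origin (180°W, 90°S): lon 283.51, lat 63.23.
Field: lon ⌊283.51/20⌋ = 14 → O; lat ⌊63.23/10⌋ = 6 → G.
Square: lon ⌊3.51/2⌋ = 1; lat ⌊3.23/1⌋ = 3.

OG13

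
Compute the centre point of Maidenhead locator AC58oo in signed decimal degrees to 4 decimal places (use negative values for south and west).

-61.3958, -168.7917

Field A=0, C=2: +0·20° lon, +2·10° lat → SW at lon -180°, lat -70°.
Square 5, 8: +5·2° lon, +8·1° lat → SW at lon -170°, lat -62°.
Subsquare o=14, o=14: +14·0.0833333° lon, +14·0.0416667° lat → SW at lon -168.833°, lat -61.4167°.
Cell spans 0.0833333° lon × 0.0416667° lat. Centre is SW corner plus half of each.
latitude -61.3958, longitude -168.7917.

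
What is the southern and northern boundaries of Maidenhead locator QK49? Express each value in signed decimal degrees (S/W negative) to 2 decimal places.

19.00, 20.00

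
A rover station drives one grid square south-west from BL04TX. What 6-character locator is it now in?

BL04sw

Longitude subsquare t = 19; −1 → 18 = s.
Latitude subsquare x = 23; −1 → 22 = w.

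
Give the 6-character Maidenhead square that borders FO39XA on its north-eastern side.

FO49ab

Longitude subsquare x = 23; +1 → 24, wraps to 0 = a, carry into square.
Longitude square 3; +1 → 4.
Latitude subsquare a = 0; +1 → 1 = b.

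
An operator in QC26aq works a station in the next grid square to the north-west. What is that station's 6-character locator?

QC16xr

Longitude subsquare a = 0; −1 → -1, wraps to 23 = x, carry into square.
Longitude square 2; −1 → 1.
Latitude subsquare q = 16; +1 → 17 = r.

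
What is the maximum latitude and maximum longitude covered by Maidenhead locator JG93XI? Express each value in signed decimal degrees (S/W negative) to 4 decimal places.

-26.6250, 20.0000

Field J=9, G=6: +9·20° lon, +6·10° lat → SW at lon 0°, lat -30°.
Square 9, 3: +9·2° lon, +3·1° lat → SW at lon 18°, lat -27°.
Subsquare x=23, i=8: +23·0.0833333° lon, +8·0.0416667° lat → SW at lon 19.9167°, lat -26.6667°.
Cell spans 0.0833333° lon × 0.0416667° lat. NE corner is SW corner plus one full cell.
latitude -26.6250, longitude 20.0000.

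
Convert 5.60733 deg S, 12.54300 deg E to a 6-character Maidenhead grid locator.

JI64gj

Add 180° to longitude and 90° to latitude: 192.5430, 84.3927.
Field: lon ⌊192.5430/20⌋ = 9 → J; lat ⌊84.3927/10⌋ = 8 → I.
Square: lon ⌊12.5430/2⌋ = 6; lat ⌊4.3927/1⌋ = 4.
Subsquare: lon ⌊0.5430/0.0833333⌋ = 6 → g; lat ⌊0.3927/0.0416667⌋ = 9 → j.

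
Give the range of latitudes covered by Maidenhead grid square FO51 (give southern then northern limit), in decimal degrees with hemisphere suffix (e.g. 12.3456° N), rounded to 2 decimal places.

Field F=5, O=14: +5·20° lon, +14·10° lat → SW at lon -80°, lat 50°.
Square 5, 1: +5·2° lon, +1·1° lat → SW at lon -70°, lat 51°.
Cell spans 2° lon × 1° lat.
south 51.00° N, north 52.00° N.

51.00° N, 52.00° N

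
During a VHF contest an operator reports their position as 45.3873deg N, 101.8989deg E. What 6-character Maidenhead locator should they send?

Add 180° to longitude and 90° to latitude: 281.8989, 135.3873.
Field: lon ⌊281.8989/20⌋ = 14 → O; lat ⌊135.3873/10⌋ = 13 → N.
Square: lon ⌊1.8989/2⌋ = 0; lat ⌊5.3873/1⌋ = 5.
Subsquare: lon ⌊1.8989/0.0833333⌋ = 22 → w; lat ⌊0.3873/0.0416667⌋ = 9 → j.

ON05wj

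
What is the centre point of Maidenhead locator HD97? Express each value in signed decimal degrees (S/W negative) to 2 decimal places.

Field H=7, D=3: +7·20° lon, +3·10° lat → SW at lon -40°, lat -60°.
Square 9, 7: +9·2° lon, +7·1° lat → SW at lon -22°, lat -53°.
Cell spans 2° lon × 1° lat. Centre is SW corner plus half of each.
latitude -52.50, longitude -21.00.

-52.50, -21.00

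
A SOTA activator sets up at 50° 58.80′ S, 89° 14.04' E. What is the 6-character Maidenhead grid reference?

Shift to the Maidenhead origin (180°W, 90°S): lon 269.2340, lat 39.0200.
Field: 269.2340/20 → 13 → N, 39.0200/10 → 3 → D; chars ND.
Square: 9.2340/2 → 4, 9.0200/1 → 9; chars 49.
Subsquare: 1.2340/0.0833333 → 14 → o, 0.0200/0.0416667 → 0 → a; chars oa.

ND49oa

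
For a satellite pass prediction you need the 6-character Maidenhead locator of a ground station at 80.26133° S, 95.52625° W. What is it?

EA29fr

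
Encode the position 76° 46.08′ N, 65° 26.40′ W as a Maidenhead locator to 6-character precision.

FQ76gs

Shift to the Maidenhead origin (180°W, 90°S): lon 114.5600, lat 166.7680.
Field: lon ⌊114.5600/20⌋ = 5 → F; lat ⌊166.7680/10⌋ = 16 → Q.
Square: lon ⌊14.5600/2⌋ = 7; lat ⌊6.7680/1⌋ = 6.
Subsquare: lon ⌊0.5600/0.0833333⌋ = 6 → g; lat ⌊0.7680/0.0416667⌋ = 18 → s.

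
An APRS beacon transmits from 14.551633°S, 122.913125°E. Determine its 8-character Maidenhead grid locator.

Shift to the Maidenhead origin (180°W, 90°S): lon 302.91312, lat 75.44837.
Field: lon ⌊302.91312/20⌋ = 15 → P; lat ⌊75.44837/10⌋ = 7 → H.
Square: lon ⌊2.91312/2⌋ = 1; lat ⌊5.44837/1⌋ = 5.
Subsquare: lon ⌊0.91312/0.0833333⌋ = 10 → k; lat ⌊0.44837/0.0416667⌋ = 10 → k.
Extended square: lon ⌊0.07979/0.00833333⌋ = 9; lat ⌊0.03170/0.00416667⌋ = 7.

PH15kk97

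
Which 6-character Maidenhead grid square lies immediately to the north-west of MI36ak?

MI26xl

Longitude subsquare a = 0; −1 → -1, wraps to 23 = x, carry into square.
Longitude square 3; −1 → 2.
Latitude subsquare k = 10; +1 → 11 = l.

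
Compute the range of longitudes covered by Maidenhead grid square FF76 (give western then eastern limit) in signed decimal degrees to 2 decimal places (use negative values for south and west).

-66.00, -64.00

Field F=5, F=5: +5·20° lon, +5·10° lat → SW at lon -80°, lat -40°.
Square 7, 6: +7·2° lon, +6·1° lat → SW at lon -66°, lat -34°.
Cell spans 2° lon × 1° lat.
west -66.00, east -64.00.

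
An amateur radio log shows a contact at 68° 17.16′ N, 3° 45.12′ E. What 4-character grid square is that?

Offset from 180°W / 90°S: lon 183.75°, lat 158.29°.
Field (20°×10°, letters A–R): lon ⌊183.75/20⌋ = 9 → J; lat ⌊158.29/10⌋ = 15 → P.
Square (2°×1°, digits 0–9): lon ⌊3.75/2⌋ = 1; lat ⌊8.29/1⌋ = 8.

JP18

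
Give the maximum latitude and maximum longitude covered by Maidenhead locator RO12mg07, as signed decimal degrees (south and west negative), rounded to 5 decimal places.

52.28333, 163.00833

Field R=17, O=14: +17·20° lon, +14·10° lat → SW at lon 160°, lat 50°.
Square 1, 2: +1·2° lon, +2·1° lat → SW at lon 162°, lat 52°.
Subsquare m=12, g=6: +12·0.0833333° lon, +6·0.0416667° lat → SW at lon 163°, lat 52.25°.
Extended square 0, 7: +0·0.00833333° lon, +7·0.00416667° lat → SW at lon 163°, lat 52.2792°.
Cell spans 0.00833333° lon × 0.00416667° lat. NE corner is SW corner plus one full cell.
latitude 52.28333, longitude 163.00833.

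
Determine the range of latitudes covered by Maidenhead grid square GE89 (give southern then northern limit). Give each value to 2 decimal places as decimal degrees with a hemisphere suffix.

Field G=6, E=4: +6·20° lon, +4·10° lat → SW at lon -60°, lat -50°.
Square 8, 9: +8·2° lon, +9·1° lat → SW at lon -44°, lat -41°.
Cell spans 2° lon × 1° lat.
south 41.00° S, north 40.00° S.

41.00° S, 40.00° S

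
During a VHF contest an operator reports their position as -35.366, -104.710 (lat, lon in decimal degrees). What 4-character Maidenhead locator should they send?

DF74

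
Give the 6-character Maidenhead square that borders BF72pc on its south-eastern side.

BF72qb

Longitude subsquare p = 15; +1 → 16 = q.
Latitude subsquare c = 2; −1 → 1 = b.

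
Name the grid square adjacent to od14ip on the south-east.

Longitude subsquare i = 8; +1 → 9 = j.
Latitude subsquare p = 15; −1 → 14 = o.

OD14jo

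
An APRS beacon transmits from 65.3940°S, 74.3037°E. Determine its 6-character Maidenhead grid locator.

MC74do

Shift to the Maidenhead origin (180°W, 90°S): lon 254.3037, lat 24.6060.
Field: 254.3037/20 → 12 → M, 24.6060/10 → 2 → C; chars MC.
Square: 14.3037/2 → 7, 4.6060/1 → 4; chars 74.
Subsquare: 0.3037/0.0833333 → 3 → d, 0.6060/0.0416667 → 14 → o; chars do.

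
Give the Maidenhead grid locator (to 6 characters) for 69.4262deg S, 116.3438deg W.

Offset from 180°W / 90°S: lon 63.6562°, lat 20.5738°.
Field: lon ⌊63.6562/20⌋ = 3 → D; lat ⌊20.5738/10⌋ = 2 → C.
Square: lon ⌊3.6562/2⌋ = 1; lat ⌊0.5738/1⌋ = 0.
Subsquare: lon ⌊1.6562/0.0833333⌋ = 19 → t; lat ⌊0.5738/0.0416667⌋ = 13 → n.

DC10tn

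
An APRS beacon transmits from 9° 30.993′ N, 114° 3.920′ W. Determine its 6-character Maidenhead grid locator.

Offset from 180°W / 90°S: lon 65.9347°, lat 99.5165°.
Field: lon ⌊65.9347/20⌋ = 3 → D; lat ⌊99.5165/10⌋ = 9 → J.
Square: lon ⌊5.9347/2⌋ = 2; lat ⌊9.5165/1⌋ = 9.
Subsquare: lon ⌊1.9347/0.0833333⌋ = 23 → x; lat ⌊0.5165/0.0416667⌋ = 12 → m.

DJ29xm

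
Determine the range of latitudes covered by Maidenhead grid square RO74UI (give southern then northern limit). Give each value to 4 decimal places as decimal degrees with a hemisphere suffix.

54.3333° N, 54.3750° N

Field R=17, O=14: +17·20° lon, +14·10° lat → SW at lon 160°, lat 50°.
Square 7, 4: +7·2° lon, +4·1° lat → SW at lon 174°, lat 54°.
Subsquare u=20, i=8: +20·0.0833333° lon, +8·0.0416667° lat → SW at lon 175.667°, lat 54.3333°.
Cell spans 0.0833333° lon × 0.0416667° lat.
south 54.3333° N, north 54.3750° N.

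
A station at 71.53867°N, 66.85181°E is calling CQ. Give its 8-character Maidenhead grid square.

MQ31km29

Shift to the Maidenhead origin (180°W, 90°S): lon 246.85181, lat 161.53867.
Field: 246.85181/20 → 12 → M, 161.53867/10 → 16 → Q; chars MQ.
Square: 6.85181/2 → 3, 1.53867/1 → 1; chars 31.
Subsquare: 0.85181/0.0833333 → 10 → k, 0.53867/0.0416667 → 12 → m; chars km.
Extended square: 0.01848/0.00833333 → 2, 0.03867/0.00416667 → 9; chars 29.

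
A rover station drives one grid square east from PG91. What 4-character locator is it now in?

Longitude square 9; +1 → 10, wraps to 0, carry into field.
Longitude field P = 15; +1 → 16 = Q.
The latitude characters are unchanged.

QG01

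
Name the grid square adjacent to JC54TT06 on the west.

JC54st96

Longitude extended square 0; −1 → -1, wraps to 9, carry into subsquare.
Longitude subsquare t = 19; −1 → 18 = s.
The latitude characters are unchanged.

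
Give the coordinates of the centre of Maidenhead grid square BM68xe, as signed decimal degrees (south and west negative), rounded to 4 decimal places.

Field B=1, M=12: +1·20° lon, +12·10° lat → SW at lon -160°, lat 30°.
Square 6, 8: +6·2° lon, +8·1° lat → SW at lon -148°, lat 38°.
Subsquare x=23, e=4: +23·0.0833333° lon, +4·0.0416667° lat → SW at lon -146.083°, lat 38.1667°.
Cell spans 0.0833333° lon × 0.0416667° lat. Centre is SW corner plus half of each.
latitude 38.1875, longitude -146.0417.

38.1875, -146.0417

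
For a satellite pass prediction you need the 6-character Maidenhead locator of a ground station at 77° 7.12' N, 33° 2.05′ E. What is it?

KQ67mc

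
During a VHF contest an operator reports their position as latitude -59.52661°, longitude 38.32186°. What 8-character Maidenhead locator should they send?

KD90dl83

Add 180° to longitude and 90° to latitude: 218.32186, 30.47339.
Field: 218.32186/20 → 10 → K, 30.47339/10 → 3 → D; chars KD.
Square: 18.32186/2 → 9, 0.47339/1 → 0; chars 90.
Subsquare: 0.32186/0.0833333 → 3 → d, 0.47339/0.0416667 → 11 → l; chars dl.
Extended square: 0.07186/0.00833333 → 8, 0.01506/0.00416667 → 3; chars 83.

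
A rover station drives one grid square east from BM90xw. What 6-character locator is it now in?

Longitude subsquare x = 23; +1 → 24, wraps to 0 = a, carry into square.
Longitude square 9; +1 → 10, wraps to 0, carry into field.
Longitude field B = 1; +1 → 2 = C.
The latitude characters are unchanged.

CM00aw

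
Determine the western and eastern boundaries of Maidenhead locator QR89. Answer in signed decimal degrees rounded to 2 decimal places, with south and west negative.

156.00, 158.00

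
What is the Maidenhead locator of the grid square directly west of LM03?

Longitude square 0; −1 → -1, wraps to 9, carry into field.
Longitude field L = 11; −1 → 10 = K.
The latitude characters are unchanged.

KM93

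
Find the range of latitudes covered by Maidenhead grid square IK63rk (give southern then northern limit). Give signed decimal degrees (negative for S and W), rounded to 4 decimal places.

13.4167, 13.4583

Field I=8, K=10: +8·20° lon, +10·10° lat → SW at lon -20°, lat 10°.
Square 6, 3: +6·2° lon, +3·1° lat → SW at lon -8°, lat 13°.
Subsquare r=17, k=10: +17·0.0833333° lon, +10·0.0416667° lat → SW at lon -6.58333°, lat 13.4167°.
Cell spans 0.0833333° lon × 0.0416667° lat.
south 13.4167, north 13.4583.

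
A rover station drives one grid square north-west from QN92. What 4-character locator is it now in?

QN83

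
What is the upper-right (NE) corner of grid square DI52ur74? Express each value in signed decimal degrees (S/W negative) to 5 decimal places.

Field D=3, I=8: +3·20° lon, +8·10° lat → SW at lon -120°, lat -10°.
Square 5, 2: +5·2° lon, +2·1° lat → SW at lon -110°, lat -8°.
Subsquare u=20, r=17: +20·0.0833333° lon, +17·0.0416667° lat → SW at lon -108.333°, lat -7.29167°.
Extended square 7, 4: +7·0.00833333° lon, +4·0.00416667° lat → SW at lon -108.275°, lat -7.275°.
Cell spans 0.00833333° lon × 0.00416667° lat. NE corner is SW corner plus one full cell.
latitude -7.27083, longitude -108.26667.

-7.27083, -108.26667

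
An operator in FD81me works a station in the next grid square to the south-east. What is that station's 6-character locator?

Longitude subsquare m = 12; +1 → 13 = n.
Latitude subsquare e = 4; −1 → 3 = d.

FD81nd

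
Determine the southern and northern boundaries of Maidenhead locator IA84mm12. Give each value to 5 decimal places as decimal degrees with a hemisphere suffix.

85.49167° S, 85.48750° S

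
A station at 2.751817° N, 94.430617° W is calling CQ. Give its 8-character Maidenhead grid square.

EJ22ss80

Offset from 180°W / 90°S: lon 85.56938°, lat 92.75182°.
Field: lon ⌊85.56938/20⌋ = 4 → E; lat ⌊92.75182/10⌋ = 9 → J.
Square: lon ⌊5.56938/2⌋ = 2; lat ⌊2.75182/1⌋ = 2.
Subsquare: lon ⌊1.56938/0.0833333⌋ = 18 → s; lat ⌊0.75182/0.0416667⌋ = 18 → s.
Extended square: lon ⌊0.06938/0.00833333⌋ = 8; lat ⌊0.00182/0.00416667⌋ = 0.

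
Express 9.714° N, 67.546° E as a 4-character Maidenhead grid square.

Add 180° to longitude and 90° to latitude: 247.55, 99.71.
Field: 247.55/20 → 12 → M, 99.71/10 → 9 → J; chars MJ.
Square: 7.55/2 → 3, 9.71/1 → 9; chars 39.

MJ39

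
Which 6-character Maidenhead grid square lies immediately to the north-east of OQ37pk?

OQ37ql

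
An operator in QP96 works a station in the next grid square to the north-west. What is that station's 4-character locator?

Longitude square 9; −1 → 8.
Latitude square 6; +1 → 7.

QP87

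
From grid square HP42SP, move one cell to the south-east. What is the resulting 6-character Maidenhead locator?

Longitude subsquare s = 18; +1 → 19 = t.
Latitude subsquare p = 15; −1 → 14 = o.

HP42to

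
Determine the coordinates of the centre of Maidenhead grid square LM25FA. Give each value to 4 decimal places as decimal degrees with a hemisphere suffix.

35.0208° N, 44.4583° E

Field L=11, M=12: +11·20° lon, +12·10° lat → SW at lon 40°, lat 30°.
Square 2, 5: +2·2° lon, +5·1° lat → SW at lon 44°, lat 35°.
Subsquare f=5, a=0: +5·0.0833333° lon, +0·0.0416667° lat → SW at lon 44.4167°, lat 35°.
Cell spans 0.0833333° lon × 0.0416667° lat. Centre is SW corner plus half of each.
latitude 35.0208° N, longitude 44.4583° E.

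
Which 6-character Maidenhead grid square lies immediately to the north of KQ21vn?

KQ21vo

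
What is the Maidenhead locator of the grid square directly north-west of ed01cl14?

Longitude extended square 1; −1 → 0.
Latitude extended square 4; +1 → 5.

ED01cl05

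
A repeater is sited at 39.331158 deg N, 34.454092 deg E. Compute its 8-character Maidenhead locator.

KM79fh49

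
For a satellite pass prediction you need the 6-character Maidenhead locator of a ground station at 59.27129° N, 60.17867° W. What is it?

FO99vg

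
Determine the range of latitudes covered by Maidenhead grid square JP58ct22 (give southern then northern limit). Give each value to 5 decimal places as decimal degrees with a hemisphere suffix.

Field J=9, P=15: +9·20° lon, +15·10° lat → SW at lon 0°, lat 60°.
Square 5, 8: +5·2° lon, +8·1° lat → SW at lon 10°, lat 68°.
Subsquare c=2, t=19: +2·0.0833333° lon, +19·0.0416667° lat → SW at lon 10.1667°, lat 68.7917°.
Extended square 2, 2: +2·0.00833333° lon, +2·0.00416667° lat → SW at lon 10.1833°, lat 68.8°.
Cell spans 0.00833333° lon × 0.00416667° lat.
south 68.80000° N, north 68.80417° N.

68.80000° N, 68.80417° N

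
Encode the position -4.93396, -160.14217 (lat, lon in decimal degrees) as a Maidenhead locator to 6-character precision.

AI95wb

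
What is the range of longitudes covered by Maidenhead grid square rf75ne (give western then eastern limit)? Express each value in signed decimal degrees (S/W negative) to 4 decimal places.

Field R=17, F=5: +17·20° lon, +5·10° lat → SW at lon 160°, lat -40°.
Square 7, 5: +7·2° lon, +5·1° lat → SW at lon 174°, lat -35°.
Subsquare n=13, e=4: +13·0.0833333° lon, +4·0.0416667° lat → SW at lon 175.083°, lat -34.8333°.
Cell spans 0.0833333° lon × 0.0416667° lat.
west 175.0833, east 175.1667.

175.0833, 175.1667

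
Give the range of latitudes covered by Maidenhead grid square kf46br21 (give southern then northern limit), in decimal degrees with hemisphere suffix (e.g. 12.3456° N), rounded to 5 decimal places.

33.28750° S, 33.28333° S

Field K=10, F=5: +10·20° lon, +5·10° lat → SW at lon 20°, lat -40°.
Square 4, 6: +4·2° lon, +6·1° lat → SW at lon 28°, lat -34°.
Subsquare b=1, r=17: +1·0.0833333° lon, +17·0.0416667° lat → SW at lon 28.0833°, lat -33.2917°.
Extended square 2, 1: +2·0.00833333° lon, +1·0.00416667° lat → SW at lon 28.1°, lat -33.2875°.
Cell spans 0.00833333° lon × 0.00416667° lat.
south 33.28750° S, north 33.28333° S.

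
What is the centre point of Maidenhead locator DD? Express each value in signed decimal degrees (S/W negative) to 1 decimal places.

Field D=3, D=3: +3·20° lon, +3·10° lat → SW at lon -120°, lat -60°.
Cell spans 20° lon × 10° lat. Centre is SW corner plus half of each.
latitude -55.0, longitude -110.0.

-55.0, -110.0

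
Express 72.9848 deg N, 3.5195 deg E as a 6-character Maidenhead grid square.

Add 180° to longitude and 90° to latitude: 183.5195, 162.9848.
Field (20°×10°, letters A–R): 183.5195/20 → 9 → J, 162.9848/10 → 16 → Q; chars JQ.
Square (2°×1°, digits 0–9): 3.5195/2 → 1, 2.9848/1 → 2; chars 12.
Subsquare (5′×2.5′, letters a–x): 1.5195/0.0833333 → 18 → s, 0.9848/0.0416667 → 23 → x; chars sx.

JQ12sx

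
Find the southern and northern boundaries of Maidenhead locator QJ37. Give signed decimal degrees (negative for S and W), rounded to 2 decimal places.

7.00, 8.00

Field Q=16, J=9: +16·20° lon, +9·10° lat → SW at lon 140°, lat 0°.
Square 3, 7: +3·2° lon, +7·1° lat → SW at lon 146°, lat 7°.
Cell spans 2° lon × 1° lat.
south 7.00, north 8.00.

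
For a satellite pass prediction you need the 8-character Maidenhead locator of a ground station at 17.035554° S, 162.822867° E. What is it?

RH12jx81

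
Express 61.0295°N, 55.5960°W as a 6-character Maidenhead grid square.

GP21ea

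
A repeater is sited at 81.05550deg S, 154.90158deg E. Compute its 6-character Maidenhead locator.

Add 180° to longitude and 90° to latitude: 334.9016, 8.9445.
Field: lon ⌊334.9016/20⌋ = 16 → Q; lat ⌊8.9445/10⌋ = 0 → A.
Square: lon ⌊14.9016/2⌋ = 7; lat ⌊8.9445/1⌋ = 8.
Subsquare: lon ⌊0.9016/0.0833333⌋ = 10 → k; lat ⌊0.9445/0.0416667⌋ = 22 → w.

QA78kw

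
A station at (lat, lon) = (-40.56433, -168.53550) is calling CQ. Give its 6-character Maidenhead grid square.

Shift to the Maidenhead origin (180°W, 90°S): lon 11.4645, lat 49.4357.
Field: 11.4645/20 → 0 → A, 49.4357/10 → 4 → E; chars AE.
Square: 11.4645/2 → 5, 9.4357/1 → 9; chars 59.
Subsquare: 1.4645/0.0833333 → 17 → r, 0.4357/0.0416667 → 10 → k; chars rk.

AE59rk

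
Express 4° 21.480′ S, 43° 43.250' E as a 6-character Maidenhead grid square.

Offset from 180°W / 90°S: lon 223.7208°, lat 85.6420°.
Field: 223.7208/20 → 11 → L, 85.6420/10 → 8 → I; chars LI.
Square: 3.7208/2 → 1, 5.6420/1 → 5; chars 15.
Subsquare: 1.7208/0.0833333 → 20 → u, 0.6420/0.0416667 → 15 → p; chars up.

LI15up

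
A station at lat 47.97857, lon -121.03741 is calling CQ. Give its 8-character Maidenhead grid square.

Offset from 180°W / 90°S: lon 58.96259°, lat 137.97857°.
Field: lon ⌊58.96259/20⌋ = 2 → C; lat ⌊137.97857/10⌋ = 13 → N.
Square: lon ⌊18.96259/2⌋ = 9; lat ⌊7.97857/1⌋ = 7.
Subsquare: lon ⌊0.96259/0.0833333⌋ = 11 → l; lat ⌊0.97857/0.0416667⌋ = 23 → x.
Extended square: lon ⌊0.04592/0.00833333⌋ = 5; lat ⌊0.02024/0.00416667⌋ = 4.

CN97lx54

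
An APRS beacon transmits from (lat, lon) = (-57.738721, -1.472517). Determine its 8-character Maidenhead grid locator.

Add 180° to longitude and 90° to latitude: 178.52748, 32.26128.
Field: lon ⌊178.52748/20⌋ = 8 → I; lat ⌊32.26128/10⌋ = 3 → D.
Square: lon ⌊18.52748/2⌋ = 9; lat ⌊2.26128/1⌋ = 2.
Subsquare: lon ⌊0.52748/0.0833333⌋ = 6 → g; lat ⌊0.26128/0.0416667⌋ = 6 → g.
Extended square: lon ⌊0.02748/0.00833333⌋ = 3; lat ⌊0.01128/0.00416667⌋ = 2.

ID92gg32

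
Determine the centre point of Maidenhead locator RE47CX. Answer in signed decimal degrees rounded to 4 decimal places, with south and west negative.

Field R=17, E=4: +17·20° lon, +4·10° lat → SW at lon 160°, lat -50°.
Square 4, 7: +4·2° lon, +7·1° lat → SW at lon 168°, lat -43°.
Subsquare c=2, x=23: +2·0.0833333° lon, +23·0.0416667° lat → SW at lon 168.167°, lat -42.0417°.
Cell spans 0.0833333° lon × 0.0416667° lat. Centre is SW corner plus half of each.
latitude -42.0208, longitude 168.2083.

-42.0208, 168.2083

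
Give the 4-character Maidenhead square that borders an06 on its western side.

Longitude square 0; −1 → -1, wraps to 9, carry into field.
Longitude field A = 0; −1 → -1, wraps to 17 = R, wrapping around the antimeridian.
The latitude characters are unchanged.

RN96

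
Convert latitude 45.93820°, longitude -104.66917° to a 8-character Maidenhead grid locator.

Add 180° to longitude and 90° to latitude: 75.33083, 135.93820.
Field: lon ⌊75.33083/20⌋ = 3 → D; lat ⌊135.93820/10⌋ = 13 → N.
Square: lon ⌊15.33083/2⌋ = 7; lat ⌊5.93820/1⌋ = 5.
Subsquare: lon ⌊1.33083/0.0833333⌋ = 15 → p; lat ⌊0.93820/0.0416667⌋ = 22 → w.
Extended square: lon ⌊0.08083/0.00833333⌋ = 9; lat ⌊0.02153/0.00416667⌋ = 5.

DN75pw95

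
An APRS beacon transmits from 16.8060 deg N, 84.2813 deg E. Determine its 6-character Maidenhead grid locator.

NK26dt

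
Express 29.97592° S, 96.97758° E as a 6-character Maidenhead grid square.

NG80la

Shift to the Maidenhead origin (180°W, 90°S): lon 276.9776, lat 60.0241.
Field: 276.9776/20 → 13 → N, 60.0241/10 → 6 → G; chars NG.
Square: 16.9776/2 → 8, 0.0241/1 → 0; chars 80.
Subsquare: 0.9776/0.0833333 → 11 → l, 0.0241/0.0416667 → 0 → a; chars la.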